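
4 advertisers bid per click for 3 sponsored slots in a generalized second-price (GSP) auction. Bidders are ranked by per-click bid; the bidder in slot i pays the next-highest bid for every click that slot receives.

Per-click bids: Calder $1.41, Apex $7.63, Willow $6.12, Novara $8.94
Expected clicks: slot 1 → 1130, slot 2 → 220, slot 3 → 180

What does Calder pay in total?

Per-click bids in order: $8.94 (Novara) > $7.63 (Apex) > $6.12 (Willow) > $1.41 (Calder)
Calder ranks below slot 3 → no slot, pays nothing.

Calder pays $0.00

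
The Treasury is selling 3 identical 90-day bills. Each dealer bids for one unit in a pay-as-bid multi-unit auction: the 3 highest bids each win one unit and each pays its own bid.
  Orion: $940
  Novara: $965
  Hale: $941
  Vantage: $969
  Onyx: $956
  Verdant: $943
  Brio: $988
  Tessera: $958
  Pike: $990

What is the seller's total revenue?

Total revenue: $2,947

Ordering the bids: 990 (Pike), 988 (Brio), 969 (Vantage), 965 (Novara), 958 (Tessera), …
Winners (3 units): Pike, Brio, Vantage.
Total revenue = 990 + 988 + 969 = $2,947.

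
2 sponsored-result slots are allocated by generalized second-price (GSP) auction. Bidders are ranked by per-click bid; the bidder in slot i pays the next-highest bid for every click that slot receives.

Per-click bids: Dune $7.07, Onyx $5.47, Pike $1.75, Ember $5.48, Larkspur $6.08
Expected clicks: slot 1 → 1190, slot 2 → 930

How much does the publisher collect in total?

Ranked by bid: $7.07 (Dune) > $6.08 (Larkspur) > $5.48 (Ember) > …
Slot 1: Dune pays $6.08 × 1190 = $7235.20
Slot 2: Larkspur pays $5.48 × 930 = $5096.40
Total = $12331.60

Total revenue: $12331.60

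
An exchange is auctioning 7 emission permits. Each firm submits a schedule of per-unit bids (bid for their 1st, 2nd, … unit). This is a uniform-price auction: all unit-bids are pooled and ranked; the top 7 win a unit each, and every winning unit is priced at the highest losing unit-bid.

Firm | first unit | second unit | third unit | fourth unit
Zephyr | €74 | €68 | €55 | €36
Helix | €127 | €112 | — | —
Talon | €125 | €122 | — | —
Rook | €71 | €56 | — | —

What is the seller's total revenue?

Total revenue: €392

All unit-bids, highest first — top 7: 127 (Helix-1), 125 (Talon-1), 122 (Talon-2), 112 (Helix-2), 74 (Zephyr-1), 71 (Rook-1), 68 (Zephyr-2)
First bid not allocated: €56.
Allocation: Helix 2, Rook 1, Talon 2, Zephyr 2. Every unit priced at €56.
Revenue = 7 × 56 = €392.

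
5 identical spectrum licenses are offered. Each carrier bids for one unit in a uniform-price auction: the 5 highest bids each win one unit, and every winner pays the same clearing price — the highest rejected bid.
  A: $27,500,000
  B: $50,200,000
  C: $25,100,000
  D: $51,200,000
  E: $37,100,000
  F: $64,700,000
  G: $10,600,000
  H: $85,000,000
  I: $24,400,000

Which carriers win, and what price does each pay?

H, F, D, B, E; each pays $27,500,000

Sorting: 85,000,000 (H), 64,700,000 (F), 51,200,000 (D), 50,200,000 (B), 37,100,000 (E), 27,500,000 (A), 25,100,000 (C), …
Top 5: H, F, D, B, E.
Clearing price = highest rejected bid = $27,500,000.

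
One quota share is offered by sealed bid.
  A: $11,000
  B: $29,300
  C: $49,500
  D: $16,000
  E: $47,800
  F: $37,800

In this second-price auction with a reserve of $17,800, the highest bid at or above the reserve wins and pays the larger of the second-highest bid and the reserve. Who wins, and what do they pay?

C pays $47,800

Sorting bids: 49,500 (C) > 47,800 (E) > 37,800 (F) > 29,300 (B) > 16,000 (D) > 11,000 (A)
Highest eligible bid: C at $49,500.
Second-highest bid $47,800 exceeds the reserve $17,800 → payment $47,800.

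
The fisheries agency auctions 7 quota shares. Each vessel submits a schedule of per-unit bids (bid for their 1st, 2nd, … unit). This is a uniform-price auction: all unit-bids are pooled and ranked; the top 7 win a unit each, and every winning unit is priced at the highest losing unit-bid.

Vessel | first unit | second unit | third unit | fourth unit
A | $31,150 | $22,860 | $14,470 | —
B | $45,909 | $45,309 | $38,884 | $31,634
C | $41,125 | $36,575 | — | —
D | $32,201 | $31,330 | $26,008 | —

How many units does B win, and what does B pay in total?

All unit-bids, highest first — top 7: 45,909 (B-1), 45,309 (B-2), 41,125 (C-1), 38,884 (B-3), 36,575 (C-2), 32,201 (D-1), 31,634 (B-4)
Highest rejected unit-bid = $31,330.
B wins 4 unit(s) at $31,330 each.

B: 4 units, pays $125,320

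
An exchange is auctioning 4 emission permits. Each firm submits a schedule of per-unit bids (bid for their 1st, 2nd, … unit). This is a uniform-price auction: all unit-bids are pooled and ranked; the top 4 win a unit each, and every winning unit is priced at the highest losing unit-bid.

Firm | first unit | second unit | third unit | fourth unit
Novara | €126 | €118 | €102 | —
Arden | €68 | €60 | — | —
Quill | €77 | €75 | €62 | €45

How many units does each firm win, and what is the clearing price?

Pooled unit-bids ranked (top 4): 126 (Novara-1), 118 (Novara-2), 102 (Novara-3), 77 (Quill-1)
First bid not allocated: €75.
Allocation: Novara 3, Quill 1.

Novara 3, Quill 1; clearing price €75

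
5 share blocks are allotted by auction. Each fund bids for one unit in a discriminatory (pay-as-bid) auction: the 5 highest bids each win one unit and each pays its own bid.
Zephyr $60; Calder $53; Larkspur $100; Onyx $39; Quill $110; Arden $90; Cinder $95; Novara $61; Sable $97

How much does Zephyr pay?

Bids ranked high→low: 110 (Quill), 100 (Larkspur), 97 (Sable), 95 (Cinder), 90 (Arden), 61 (Novara), 60 (Zephyr), …
Top 5: Quill, Larkspur, Sable, Cinder, Arden.
Zephyr does not win → $0.

Zephyr pays $0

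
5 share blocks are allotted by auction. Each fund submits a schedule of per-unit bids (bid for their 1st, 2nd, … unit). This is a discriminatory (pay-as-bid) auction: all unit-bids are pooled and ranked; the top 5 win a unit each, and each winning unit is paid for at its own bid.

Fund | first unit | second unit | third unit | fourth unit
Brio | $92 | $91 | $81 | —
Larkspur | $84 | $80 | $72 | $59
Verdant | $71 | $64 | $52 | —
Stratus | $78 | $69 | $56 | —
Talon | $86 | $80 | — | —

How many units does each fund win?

Merging the schedules and taking the best 5: 92 (Brio-1), 91 (Brio-2), 86 (Talon-1), 84 (Larkspur-1), 81 (Brio-3)
Next rejected bid: $80 (not a price — pay-as-bid).
Allocation: Brio 3, Larkspur 1, Talon 1.

Brio 3, Larkspur 1, Talon 1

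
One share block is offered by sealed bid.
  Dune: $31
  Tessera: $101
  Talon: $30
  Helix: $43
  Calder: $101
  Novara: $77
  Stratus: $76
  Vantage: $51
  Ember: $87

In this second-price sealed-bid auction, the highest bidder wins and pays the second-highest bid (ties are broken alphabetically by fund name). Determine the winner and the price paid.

Bids ranked: 101 (Calder) > 101 (Tessera) > 87 (Ember) > 77 (Novara) > 76 (Stratus) > 51 (Vantage) > …
Calder and Tessera tie at $101; tie-break gives it to Calder.
Calder is highest; pays the second-highest bid, $101.

Calder pays $101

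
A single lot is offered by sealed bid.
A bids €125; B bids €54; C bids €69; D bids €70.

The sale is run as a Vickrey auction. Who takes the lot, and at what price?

Bids in order: 125 (A) > 70 (D) > 69 (C) > 54 (B)
A wins with the highest bid; price is set by the runner-up at €70.

A pays €70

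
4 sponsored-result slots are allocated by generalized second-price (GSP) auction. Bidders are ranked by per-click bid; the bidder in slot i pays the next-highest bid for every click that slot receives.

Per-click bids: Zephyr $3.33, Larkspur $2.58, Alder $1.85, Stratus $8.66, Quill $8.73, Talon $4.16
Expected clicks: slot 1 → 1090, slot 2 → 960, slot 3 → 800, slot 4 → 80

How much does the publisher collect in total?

Ranked by bid: $8.73 (Quill) > $8.66 (Stratus) > $4.16 (Talon) > $3.33 (Zephyr) > $2.58 (Larkspur) > …
Slot 1: Quill pays $8.66 × 1090 = $9439.40
Slot 2: Stratus pays $4.16 × 960 = $3993.60
Slot 3: Talon pays $3.33 × 800 = $2664.00
Slot 4: Zephyr pays $2.58 × 80 = $206.40
Total = $16303.40

Total revenue: $16303.40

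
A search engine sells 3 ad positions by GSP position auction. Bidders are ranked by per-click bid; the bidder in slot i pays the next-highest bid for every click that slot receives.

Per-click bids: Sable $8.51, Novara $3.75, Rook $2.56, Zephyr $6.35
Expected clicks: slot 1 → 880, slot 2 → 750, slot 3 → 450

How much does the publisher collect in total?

Total revenue: $9552.50

Sorting advertisers: $8.51 (Sable) > $6.35 (Zephyr) > $3.75 (Novara) > $2.56 (Rook)
Slot 1: Sable pays $6.35 × 880 = $5588.00
Slot 2: Zephyr pays $3.75 × 750 = $2812.50
Slot 3: Novara pays $2.56 × 450 = $1152.00
Total = $9552.50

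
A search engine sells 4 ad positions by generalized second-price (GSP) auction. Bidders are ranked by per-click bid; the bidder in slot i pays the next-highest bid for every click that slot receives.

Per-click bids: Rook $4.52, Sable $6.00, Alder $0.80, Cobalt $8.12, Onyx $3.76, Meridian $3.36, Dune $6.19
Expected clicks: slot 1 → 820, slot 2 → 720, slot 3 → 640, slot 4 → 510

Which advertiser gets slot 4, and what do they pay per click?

Sorting advertisers: $8.12 (Cobalt) > $6.19 (Dune) > $6.00 (Sable) > $4.52 (Rook) > $3.76 (Onyx) > …
Slot 4 goes to the fourth-ranked bidder, Rook, who pays the next bid down: $3.76/click.

Rook; $3.76 per click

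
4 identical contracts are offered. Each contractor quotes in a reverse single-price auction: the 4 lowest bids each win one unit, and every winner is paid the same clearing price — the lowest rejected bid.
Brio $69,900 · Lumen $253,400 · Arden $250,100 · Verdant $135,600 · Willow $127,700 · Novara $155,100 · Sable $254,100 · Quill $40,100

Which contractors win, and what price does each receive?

Sorting: 40,100 (Quill), 69,900 (Brio), 127,700 (Willow), 135,600 (Verdant), 155,100 (Novara), 250,100 (Arden), …
The 4 lowest are Quill, Brio, Willow, Verdant.
First losing bid is Novara's $155,100, which sets the uniform price.

Quill, Brio, Willow, Verdant; each is paid $155,100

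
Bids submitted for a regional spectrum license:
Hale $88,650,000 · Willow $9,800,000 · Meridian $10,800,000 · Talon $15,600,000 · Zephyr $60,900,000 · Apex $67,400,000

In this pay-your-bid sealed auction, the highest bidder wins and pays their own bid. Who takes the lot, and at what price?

Hale pays $88,650,000

Sorting bids: 88,650,000 (Hale) > 67,400,000 (Apex) > 60,900,000 (Zephyr) > 15,600,000 (Talon) > 10,800,000 (Meridian) > 9,800,000 (Willow)
First-price: Hale pays what they bid, $88,650,000.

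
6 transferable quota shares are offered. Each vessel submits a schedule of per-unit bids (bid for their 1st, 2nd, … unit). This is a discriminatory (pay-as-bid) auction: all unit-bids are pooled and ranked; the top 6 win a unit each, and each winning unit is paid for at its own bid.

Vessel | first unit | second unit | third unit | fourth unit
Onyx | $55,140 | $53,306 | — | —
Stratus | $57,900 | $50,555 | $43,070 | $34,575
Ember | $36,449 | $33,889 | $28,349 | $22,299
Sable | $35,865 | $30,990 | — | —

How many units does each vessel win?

Ember 1, Onyx 2, Stratus 3

Merging the schedules and taking the best 6: 57,900 (Stratus-1), 55,140 (Onyx-1), 53,306 (Onyx-2), 50,555 (Stratus-2), 43,070 (Stratus-3), 36,449 (Ember-1)
Next rejected bid: $35,865 (not a price — pay-as-bid).
Allocation: Ember 1, Onyx 2, Stratus 3.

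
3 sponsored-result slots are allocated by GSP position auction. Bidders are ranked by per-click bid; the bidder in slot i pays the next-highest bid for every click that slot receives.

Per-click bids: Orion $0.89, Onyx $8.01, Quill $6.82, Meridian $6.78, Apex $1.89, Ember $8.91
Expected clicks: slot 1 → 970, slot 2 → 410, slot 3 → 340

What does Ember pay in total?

Sorting advertisers: $8.91 (Ember) > $8.01 (Onyx) > $6.82 (Quill) > $6.78 (Meridian) > …
Ember holds slot 1 → pays next bid $8.01 × 970 clicks = $7769.70.

Ember pays $7769.70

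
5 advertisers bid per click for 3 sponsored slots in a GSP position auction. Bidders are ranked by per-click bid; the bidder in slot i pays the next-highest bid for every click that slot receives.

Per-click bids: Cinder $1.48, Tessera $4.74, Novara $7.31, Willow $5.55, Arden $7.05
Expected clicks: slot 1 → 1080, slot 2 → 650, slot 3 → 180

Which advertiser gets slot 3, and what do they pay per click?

Per-click bids in order: $7.31 (Novara) > $7.05 (Arden) > $5.55 (Willow) > $4.74 (Tessera) > …
Slot 3 goes to the third-ranked bidder, Willow, who pays the next bid down: $4.74/click.

Willow; $4.74 per click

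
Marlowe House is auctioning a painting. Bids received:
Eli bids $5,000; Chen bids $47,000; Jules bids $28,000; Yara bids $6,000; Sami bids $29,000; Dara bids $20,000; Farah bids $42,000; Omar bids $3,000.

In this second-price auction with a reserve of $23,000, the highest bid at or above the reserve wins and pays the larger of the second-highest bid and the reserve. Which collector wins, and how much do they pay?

Chen pays $42,000

Second-price auction with a reserve of $23,000: the highest bid at or above the reserve wins and pays the larger of the second-highest bid and the reserve.
Bids ranked: 47,000 (Chen) > 42,000 (Farah) > 29,000 (Sami) > 28,000 (Jules) > 20,000 (Dara) > 6,000 (Yara) > …
Highest eligible bid: Chen at $47,000.
max(second-highest $42,000, reserve $23,000) = $42,000; the reserve does not bind.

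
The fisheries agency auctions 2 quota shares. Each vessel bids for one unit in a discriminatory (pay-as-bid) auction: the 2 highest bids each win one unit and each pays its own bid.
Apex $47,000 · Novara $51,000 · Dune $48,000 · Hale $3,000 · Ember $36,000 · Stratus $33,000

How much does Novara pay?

Novara pays $51,000

Bids ranked high→low: 51,000 (Novara), 48,000 (Dune), 47,000 (Apex), 36,000 (Ember), …
The 2 highest are Novara, Dune.
Novara wins → own bid $51,000.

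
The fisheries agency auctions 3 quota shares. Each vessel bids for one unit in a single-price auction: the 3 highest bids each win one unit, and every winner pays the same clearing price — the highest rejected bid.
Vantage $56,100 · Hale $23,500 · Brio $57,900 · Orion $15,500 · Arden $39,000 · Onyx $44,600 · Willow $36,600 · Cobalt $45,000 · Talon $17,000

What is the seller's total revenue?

Total revenue: $133,800

Ordering the bids: 57,900 (Brio), 56,100 (Vantage), 45,000 (Cobalt), 44,600 (Onyx), 39,000 (Arden), …
The 3 highest are Brio, Vantage, Cobalt.
Highest unsuccessful bid: $44,600 → clearing price.
Total revenue = 3 × $44,600 = $133,800.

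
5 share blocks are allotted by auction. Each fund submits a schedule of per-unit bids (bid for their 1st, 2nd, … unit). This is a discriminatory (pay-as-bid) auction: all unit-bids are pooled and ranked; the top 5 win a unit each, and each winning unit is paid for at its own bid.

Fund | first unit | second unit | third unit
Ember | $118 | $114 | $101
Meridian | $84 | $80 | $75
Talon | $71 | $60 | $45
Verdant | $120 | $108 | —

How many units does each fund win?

Merging the schedules and taking the best 5: 120 (Verdant-1), 118 (Ember-1), 114 (Ember-2), 108 (Verdant-2), 101 (Ember-3)
Next rejected bid: $84 (not a price — pay-as-bid).
Allocation: Ember 3, Verdant 2.

Ember 3, Verdant 2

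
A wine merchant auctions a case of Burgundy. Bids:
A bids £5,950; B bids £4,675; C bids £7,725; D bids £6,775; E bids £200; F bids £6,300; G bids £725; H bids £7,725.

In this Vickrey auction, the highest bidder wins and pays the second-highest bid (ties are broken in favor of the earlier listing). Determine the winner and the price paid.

Vickrey auction: the highest bidder wins and pays the second-highest bid.
Bids ranked: 7,725 (C) > 7,725 (H) > 6,775 (D) > 6,300 (F) > 5,950 (A) > 4,675 (B) > …
Tie at £7,725 → C wins by tie-break.
C is highest; pays the second-highest bid, £7,725.

C pays £7,725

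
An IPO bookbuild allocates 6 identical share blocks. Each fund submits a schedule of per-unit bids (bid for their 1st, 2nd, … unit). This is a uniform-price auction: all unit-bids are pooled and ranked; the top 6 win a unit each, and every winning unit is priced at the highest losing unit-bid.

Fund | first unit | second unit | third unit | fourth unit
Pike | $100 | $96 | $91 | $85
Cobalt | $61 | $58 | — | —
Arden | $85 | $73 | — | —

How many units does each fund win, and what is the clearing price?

Arden 2, Pike 4; clearing price $61

All unit-bids, highest first — top 6: 100 (Pike-1), 96 (Pike-2), 91 (Pike-3), 85 (Pike-4), 85 (Arden-1), 73 (Arden-2)
First bid not allocated: $61.
Allocation: Arden 2, Pike 4.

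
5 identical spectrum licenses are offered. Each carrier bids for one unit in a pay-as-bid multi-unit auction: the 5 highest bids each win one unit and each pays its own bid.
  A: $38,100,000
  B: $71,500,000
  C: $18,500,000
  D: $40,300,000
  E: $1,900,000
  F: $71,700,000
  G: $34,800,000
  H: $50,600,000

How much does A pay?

A pays $38,100,000

Sorting: 71,700,000 (F), 71,500,000 (B), 50,600,000 (H), 40,300,000 (D), 38,100,000 (A), 34,800,000 (G), 18,500,000 (C), …
Top 5: F, B, H, D, A.
A wins → own bid $38,100,000.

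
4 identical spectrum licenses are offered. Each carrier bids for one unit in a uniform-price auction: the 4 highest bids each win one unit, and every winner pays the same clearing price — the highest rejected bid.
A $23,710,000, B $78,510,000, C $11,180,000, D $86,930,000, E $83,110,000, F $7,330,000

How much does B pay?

B pays $11,180,000

Bids ranked high→low: 86,930,000 (D), 83,110,000 (E), 78,510,000 (B), 23,710,000 (A), 11,180,000 (C), 7,330,000 (F)
Winners (4 units): D, E, B, A.
Highest unsuccessful bid: $11,180,000 → clearing price.
B wins → pays $11,180,000.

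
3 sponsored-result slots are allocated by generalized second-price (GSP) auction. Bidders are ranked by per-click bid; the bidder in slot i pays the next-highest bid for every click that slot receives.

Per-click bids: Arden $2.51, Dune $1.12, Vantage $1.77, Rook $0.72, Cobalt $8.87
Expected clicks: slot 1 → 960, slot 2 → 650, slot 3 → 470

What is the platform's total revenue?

Total revenue: $4086.50

Ranked by bid: $8.87 (Cobalt) > $2.51 (Arden) > $1.77 (Vantage) > $1.12 (Dune) > …
Slot 1: Cobalt pays $2.51 × 960 = $2409.60
Slot 2: Arden pays $1.77 × 650 = $1150.50
Slot 3: Vantage pays $1.12 × 470 = $526.40
Total = $4086.50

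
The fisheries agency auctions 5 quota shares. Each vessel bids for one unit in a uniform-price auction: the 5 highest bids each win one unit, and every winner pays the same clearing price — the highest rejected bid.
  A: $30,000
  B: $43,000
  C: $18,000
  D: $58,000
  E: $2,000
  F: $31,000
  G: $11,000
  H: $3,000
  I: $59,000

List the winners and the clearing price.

Sorting: 59,000 (I), 58,000 (D), 43,000 (B), 31,000 (F), 30,000 (A), 18,000 (C), 11,000 (G), …
Winners (5 units): I, D, B, F, A.
Highest unsuccessful bid: $18,000 → clearing price.

I, D, B, F, A; each pays $18,000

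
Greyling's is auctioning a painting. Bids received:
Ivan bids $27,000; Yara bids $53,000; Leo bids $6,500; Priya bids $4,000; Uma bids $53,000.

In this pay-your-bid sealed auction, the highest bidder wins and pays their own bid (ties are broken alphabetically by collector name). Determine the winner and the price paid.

Bids in order: 53,000 (Uma) > 53,000 (Yara) > 27,000 (Ivan) > 6,500 (Leo) > 4,000 (Priya)
Uma and Yara tie at $53,000; tie-break gives it to Uma.
Uma is highest → pays own bid, $53,000.

Uma pays $53,000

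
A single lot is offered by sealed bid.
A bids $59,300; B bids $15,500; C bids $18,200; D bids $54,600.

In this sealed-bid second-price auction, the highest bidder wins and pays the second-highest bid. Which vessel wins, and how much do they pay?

A pays $54,600

Bids in order: 59,300 (A) > 54,600 (D) > 18,200 (C) > 15,500 (B)
A wins with the highest bid; price is set by the runner-up at $54,600.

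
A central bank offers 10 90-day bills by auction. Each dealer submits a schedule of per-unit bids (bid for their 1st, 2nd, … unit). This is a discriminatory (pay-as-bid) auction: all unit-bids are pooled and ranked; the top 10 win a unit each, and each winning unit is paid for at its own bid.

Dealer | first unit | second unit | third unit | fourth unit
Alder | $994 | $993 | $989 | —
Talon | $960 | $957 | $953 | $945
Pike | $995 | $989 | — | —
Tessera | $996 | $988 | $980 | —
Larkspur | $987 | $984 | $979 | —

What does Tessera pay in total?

All unit-bids, highest first — top 10: 996 (Tessera-1), 995 (Pike-1), 994 (Alder-1), 993 (Alder-2), 989 (Alder-3), 989 (Pike-2), 988 (Tessera-2), 987 (Larkspur-1), 984 (Larkspur-2), 980 (Tessera-3)
Next rejected bid: $979 (not a price — pay-as-bid).
Tessera's winning unit-bids: 996 + 988 + 980 = $2,964.

Tessera pays $2,964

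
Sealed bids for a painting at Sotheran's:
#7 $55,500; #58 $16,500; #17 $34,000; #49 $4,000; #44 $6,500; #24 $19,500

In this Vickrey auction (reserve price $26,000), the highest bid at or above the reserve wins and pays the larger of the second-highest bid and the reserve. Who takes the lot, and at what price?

Bids in order: 55,500 (#7) > 34,000 (#17) > 19,500 (#24) > 16,500 (#58) > 6,500 (#44) > 4,000 (#49)
#7 has the top bid at or above the reserve ($55,500).
Second-highest bid $34,000 exceeds the reserve $26,000 → payment $34,000.

#7 pays $34,000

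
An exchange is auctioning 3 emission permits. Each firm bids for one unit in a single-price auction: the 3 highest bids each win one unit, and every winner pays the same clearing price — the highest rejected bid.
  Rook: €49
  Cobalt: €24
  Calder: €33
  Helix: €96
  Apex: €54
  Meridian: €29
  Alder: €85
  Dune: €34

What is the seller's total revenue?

Sorting: 96 (Helix), 85 (Alder), 54 (Apex), 49 (Rook), 34 (Dune), …
The 3 highest are Helix, Alder, Apex.
First losing bid is Rook's €49, which sets the uniform price.
Total revenue = 3 × €49 = €147.

Total revenue: €147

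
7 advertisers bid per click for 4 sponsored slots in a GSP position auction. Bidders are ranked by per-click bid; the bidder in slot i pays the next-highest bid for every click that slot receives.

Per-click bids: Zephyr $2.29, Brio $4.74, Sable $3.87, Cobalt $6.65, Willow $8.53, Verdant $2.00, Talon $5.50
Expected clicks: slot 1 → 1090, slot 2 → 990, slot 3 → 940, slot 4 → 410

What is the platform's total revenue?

Total revenue: $18735.80

Sorting advertisers: $8.53 (Willow) > $6.65 (Cobalt) > $5.50 (Talon) > $4.74 (Brio) > $3.87 (Sable) > …
Slot 1: Willow pays $6.65 × 1090 = $7248.50
Slot 2: Cobalt pays $5.50 × 990 = $5445.00
Slot 3: Talon pays $4.74 × 940 = $4455.60
Slot 4: Brio pays $3.87 × 410 = $1586.70
Total = $18735.80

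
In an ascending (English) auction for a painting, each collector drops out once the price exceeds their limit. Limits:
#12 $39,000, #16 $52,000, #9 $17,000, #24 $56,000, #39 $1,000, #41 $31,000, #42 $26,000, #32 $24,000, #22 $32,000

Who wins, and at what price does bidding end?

#24 wins at $52,000

Limits in order: 56,000 (#24) > 52,000 (#16) > 39,000 (#12) > 32,000 (#22) > 31,000 (#41) > 26,000 (#42) > …
Bidding ends when #16 exits at $52,000; #24 takes it.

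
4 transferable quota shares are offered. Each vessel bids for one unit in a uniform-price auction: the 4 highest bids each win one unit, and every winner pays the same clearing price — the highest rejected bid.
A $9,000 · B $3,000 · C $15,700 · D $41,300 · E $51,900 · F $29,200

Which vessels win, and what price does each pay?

E, D, F, C; each pays $9,000

Ordering the bids: 51,900 (E), 41,300 (D), 29,200 (F), 15,700 (C), 9,000 (A), 3,000 (B)
Winners (4 units): E, D, F, C.
First losing bid is A's $9,000, which sets the uniform price.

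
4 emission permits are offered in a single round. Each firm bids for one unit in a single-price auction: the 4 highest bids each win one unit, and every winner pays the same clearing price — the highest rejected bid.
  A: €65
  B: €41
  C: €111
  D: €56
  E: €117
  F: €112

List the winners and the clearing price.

E, F, C, A; each pays €56

Sorting: 117 (E), 112 (F), 111 (C), 65 (A), 56 (D), 41 (B)
The 4 highest are E, F, C, A.
First losing bid is D's €56, which sets the uniform price.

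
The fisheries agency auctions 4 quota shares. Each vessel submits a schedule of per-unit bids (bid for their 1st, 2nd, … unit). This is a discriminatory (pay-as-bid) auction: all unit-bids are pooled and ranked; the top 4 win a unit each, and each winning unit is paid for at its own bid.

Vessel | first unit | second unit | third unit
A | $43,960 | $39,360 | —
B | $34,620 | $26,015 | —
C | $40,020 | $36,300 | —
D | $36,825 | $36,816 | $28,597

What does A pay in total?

Pooled unit-bids ranked (top 4): 43,960 (A-1), 40,020 (C-1), 39,360 (A-2), 36,825 (D-1)
Next rejected bid: $36,816 (not a price — pay-as-bid).
A's winning unit-bids: 43,960 + 39,360 = $83,320.

A pays $83,320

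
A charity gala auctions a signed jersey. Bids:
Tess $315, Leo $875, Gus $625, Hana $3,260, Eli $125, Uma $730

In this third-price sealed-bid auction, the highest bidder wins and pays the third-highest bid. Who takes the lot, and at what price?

Bids ranked: 3,260 (Hana) > 875 (Leo) > 730 (Uma) > 625 (Gus) > 315 (Tess) > 125 (Eli)
Hana wins; payment is bid #3 in the ranking = $730.

Hana pays $730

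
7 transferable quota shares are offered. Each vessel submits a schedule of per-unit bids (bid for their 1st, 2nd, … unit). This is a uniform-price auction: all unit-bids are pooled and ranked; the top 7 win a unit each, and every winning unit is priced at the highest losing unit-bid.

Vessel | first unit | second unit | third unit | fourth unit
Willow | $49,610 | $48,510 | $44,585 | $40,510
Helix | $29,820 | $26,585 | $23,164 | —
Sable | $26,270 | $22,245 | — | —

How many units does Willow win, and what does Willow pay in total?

Willow: 4 units, pays $92,656

Pooled unit-bids ranked (top 7): 49,610 (Willow-1), 48,510 (Willow-2), 44,585 (Willow-3), 40,510 (Willow-4), 29,820 (Helix-1), 26,585 (Helix-2), 26,270 (Sable-1)
First bid not allocated: $23,164.
Willow wins 4 unit(s) at $23,164 each.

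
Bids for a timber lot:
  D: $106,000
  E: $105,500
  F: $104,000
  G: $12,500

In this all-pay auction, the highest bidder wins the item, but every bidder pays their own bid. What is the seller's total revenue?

Total revenue: $328,000

Sorting bids: 106,000 (D) > 105,500 (E) > 104,000 (F) > 12,500 (G)
D wins with the top bid; all bids are sunk regardless.
Every bidder forfeits their bid regardless of winning.
Revenue = 106,000 + 105,500 + 104,000 + 12,500 = $328,000.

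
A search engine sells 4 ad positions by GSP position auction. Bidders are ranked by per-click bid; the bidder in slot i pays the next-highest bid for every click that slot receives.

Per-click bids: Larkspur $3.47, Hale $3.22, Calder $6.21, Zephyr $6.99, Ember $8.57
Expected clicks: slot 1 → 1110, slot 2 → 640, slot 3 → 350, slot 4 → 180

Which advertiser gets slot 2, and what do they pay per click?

Ranked by bid: $8.57 (Ember) > $6.99 (Zephyr) > $6.21 (Calder) > $3.47 (Larkspur) > $3.22 (Hale)
Slot 2 goes to the second-ranked bidder, Zephyr, who pays the next bid down: $6.21/click.

Zephyr; $6.21 per click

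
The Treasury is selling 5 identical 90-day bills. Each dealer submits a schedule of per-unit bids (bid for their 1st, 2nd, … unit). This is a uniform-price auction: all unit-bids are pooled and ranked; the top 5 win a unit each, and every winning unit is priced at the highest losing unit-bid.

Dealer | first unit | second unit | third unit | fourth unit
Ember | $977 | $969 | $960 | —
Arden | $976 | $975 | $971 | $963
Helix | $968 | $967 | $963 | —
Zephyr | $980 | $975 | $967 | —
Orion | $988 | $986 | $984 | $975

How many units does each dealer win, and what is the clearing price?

Pooled unit-bids ranked (top 5): 988 (Orion-1), 986 (Orion-2), 984 (Orion-3), 980 (Zephyr-1), 977 (Ember-1)
Highest rejected unit-bid = $976.
Allocation: Ember 1, Orion 3, Zephyr 1.

Ember 1, Orion 3, Zephyr 1; clearing price $976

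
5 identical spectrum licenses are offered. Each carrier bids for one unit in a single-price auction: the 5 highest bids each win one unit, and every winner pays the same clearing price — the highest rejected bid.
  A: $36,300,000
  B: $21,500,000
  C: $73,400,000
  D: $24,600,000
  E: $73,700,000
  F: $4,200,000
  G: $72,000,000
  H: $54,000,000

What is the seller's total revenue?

Sorting: 73,700,000 (E), 73,400,000 (C), 72,000,000 (G), 54,000,000 (H), 36,300,000 (A), 24,600,000 (D), 21,500,000 (B), …
Top 5: E, C, G, H, A.
Clearing price = highest rejected bid = $24,600,000.
Total revenue = 5 × $24,600,000 = $123,000,000.

Total revenue: $123,000,000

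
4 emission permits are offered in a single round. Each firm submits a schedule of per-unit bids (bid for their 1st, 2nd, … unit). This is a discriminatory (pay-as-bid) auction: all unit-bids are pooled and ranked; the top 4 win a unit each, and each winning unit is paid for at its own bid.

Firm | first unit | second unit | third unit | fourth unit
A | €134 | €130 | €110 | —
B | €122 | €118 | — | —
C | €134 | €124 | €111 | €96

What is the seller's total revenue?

Total revenue: €522

Merging the schedules and taking the best 4: 134 (A-1), 134 (C-1), 130 (A-2), 124 (C-2)
Next rejected bid: €122 (not a price — pay-as-bid).
Each winning unit pays its own bid.
Revenue = 134 + 134 + 130 + 124 = €522.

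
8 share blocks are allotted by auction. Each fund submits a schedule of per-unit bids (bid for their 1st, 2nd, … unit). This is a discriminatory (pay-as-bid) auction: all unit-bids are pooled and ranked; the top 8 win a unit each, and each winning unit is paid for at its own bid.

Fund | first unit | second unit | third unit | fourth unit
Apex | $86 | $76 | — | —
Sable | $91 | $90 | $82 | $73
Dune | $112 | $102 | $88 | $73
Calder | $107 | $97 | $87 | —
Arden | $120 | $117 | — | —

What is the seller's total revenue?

Total revenue: $836

Merging the schedules and taking the best 8: 120 (Arden-1), 117 (Arden-2), 112 (Dune-1), 107 (Calder-1), 102 (Dune-2), 97 (Calder-2), 91 (Sable-1), 90 (Sable-2)
Next rejected bid: $88 (not a price — pay-as-bid).
Each winning unit pays its own bid.
Revenue = 120 + 117 + 112 + 107 + 102 + 97 + 91 + 90 = $836.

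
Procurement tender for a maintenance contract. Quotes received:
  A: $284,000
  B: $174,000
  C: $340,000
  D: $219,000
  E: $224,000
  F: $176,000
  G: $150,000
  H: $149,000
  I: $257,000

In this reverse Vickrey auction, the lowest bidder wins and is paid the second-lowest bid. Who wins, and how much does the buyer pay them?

H is paid $150,000

Rule: the lowest bidder wins and is paid the second-lowest bid.
Bids ranked: 149,000 (H) < 150,000 (G) < 174,000 (B) < 176,000 (F) < 219,000 (D) < 224,000 (E) < …
H wins with the lowest bid; price is set by the runner-up at $150,000.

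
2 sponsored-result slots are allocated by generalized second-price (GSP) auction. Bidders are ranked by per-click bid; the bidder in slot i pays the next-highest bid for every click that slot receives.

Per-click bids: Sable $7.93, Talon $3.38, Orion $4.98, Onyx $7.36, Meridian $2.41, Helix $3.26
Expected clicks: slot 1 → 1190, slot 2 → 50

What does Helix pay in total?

Sorting advertisers: $7.93 (Sable) > $7.36 (Onyx) > $4.98 (Orion) > …
Helix ranks below slot 2 → no slot, pays nothing.

Helix pays $0.00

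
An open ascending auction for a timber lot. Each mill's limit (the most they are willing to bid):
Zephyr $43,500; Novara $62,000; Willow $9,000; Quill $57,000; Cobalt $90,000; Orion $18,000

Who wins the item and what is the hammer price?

Cobalt wins at $62,000

Limits ranked: 90,000 (Cobalt) > 62,000 (Novara) > 57,000 (Quill) > 43,500 (Zephyr) > 18,000 (Orion) > 9,000 (Willow)
Once the price passes $62,000, only Cobalt is left; the hammer falls at Novara's limit of $62,000.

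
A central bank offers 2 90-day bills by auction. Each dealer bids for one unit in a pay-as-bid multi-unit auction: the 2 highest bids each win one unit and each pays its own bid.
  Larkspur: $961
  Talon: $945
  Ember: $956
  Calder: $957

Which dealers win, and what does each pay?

Bids ranked high→low: 961 (Larkspur), 957 (Calder), 956 (Ember), 945 (Talon)
The 2 highest are Larkspur, Calder.
Each winner pays its own bid: Larkspur $961, Calder $957.

Larkspur $961, Calder $957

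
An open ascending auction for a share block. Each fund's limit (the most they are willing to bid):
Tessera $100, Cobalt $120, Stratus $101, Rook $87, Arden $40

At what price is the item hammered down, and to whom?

Limits ranked: 120 (Cobalt) > 101 (Stratus) > 100 (Tessera) > 87 (Rook) > 40 (Arden)
Stratus is the last rival to drop out, at $101; Cobalt remains and wins at that price.

Cobalt wins at $101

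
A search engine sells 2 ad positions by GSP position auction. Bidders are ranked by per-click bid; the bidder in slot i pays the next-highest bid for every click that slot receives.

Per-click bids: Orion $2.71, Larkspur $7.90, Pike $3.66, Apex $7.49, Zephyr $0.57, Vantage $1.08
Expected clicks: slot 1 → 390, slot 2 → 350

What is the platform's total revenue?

Total revenue: $4202.10

Ranked by bid: $7.90 (Larkspur) > $7.49 (Apex) > $3.66 (Pike) > …
Slot 1: Larkspur pays $7.49 × 390 = $2921.10
Slot 2: Apex pays $3.66 × 350 = $1281.00
Total = $4202.10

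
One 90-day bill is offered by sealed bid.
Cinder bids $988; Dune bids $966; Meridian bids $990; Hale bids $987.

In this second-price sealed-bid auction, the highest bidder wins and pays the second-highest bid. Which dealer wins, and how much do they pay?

Meridian pays $988

Bids in order: 990 (Meridian) > 988 (Cinder) > 987 (Hale) > 966 (Dune)
Meridian wins with the highest bid; price is set by the runner-up at $988.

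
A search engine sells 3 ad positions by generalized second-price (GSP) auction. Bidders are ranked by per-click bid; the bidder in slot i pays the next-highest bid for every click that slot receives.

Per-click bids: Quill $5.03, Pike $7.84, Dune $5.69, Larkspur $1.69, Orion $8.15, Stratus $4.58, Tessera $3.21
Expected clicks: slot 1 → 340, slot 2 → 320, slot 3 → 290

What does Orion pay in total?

Orion pays $2665.60

Per-click bids in order: $8.15 (Orion) > $7.84 (Pike) > $5.69 (Dune) > $5.03 (Quill) > …
Orion holds slot 1 → pays next bid $7.84 × 340 clicks = $2665.60.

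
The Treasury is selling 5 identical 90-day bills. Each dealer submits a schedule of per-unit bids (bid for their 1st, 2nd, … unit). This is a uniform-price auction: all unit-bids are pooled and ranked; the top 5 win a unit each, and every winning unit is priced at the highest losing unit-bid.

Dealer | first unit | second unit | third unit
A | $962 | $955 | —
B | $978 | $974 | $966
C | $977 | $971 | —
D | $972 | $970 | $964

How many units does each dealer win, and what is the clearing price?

Merging the schedules and taking the best 5: 978 (B-1), 977 (C-1), 974 (B-2), 972 (D-1), 971 (C-2)
The (k+1)-th unit-bid is $970.
Allocation: B 2, C 2, D 1.

B 2, C 2, D 1; clearing price $970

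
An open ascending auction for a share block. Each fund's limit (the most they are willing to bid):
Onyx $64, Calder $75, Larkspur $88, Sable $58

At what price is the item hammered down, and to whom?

Rule: the price rises until one bidder remains; the winner pays the price at which the last rival dropped out.
Limits in order: 88 (Larkspur) > 75 (Calder) > 64 (Onyx) > 58 (Sable)
Calder is the last rival to drop out, at $75; Larkspur remains and wins at that price.

Larkspur wins at $75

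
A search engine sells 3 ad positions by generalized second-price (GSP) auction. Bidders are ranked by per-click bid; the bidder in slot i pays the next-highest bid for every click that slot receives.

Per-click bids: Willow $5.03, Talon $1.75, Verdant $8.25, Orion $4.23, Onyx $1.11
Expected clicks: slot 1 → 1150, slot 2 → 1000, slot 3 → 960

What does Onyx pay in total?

Onyx pays $0.00

Sorting advertisers: $8.25 (Verdant) > $5.03 (Willow) > $4.23 (Orion) > $1.75 (Talon) > …
Onyx ranks below slot 3 → no slot, pays nothing.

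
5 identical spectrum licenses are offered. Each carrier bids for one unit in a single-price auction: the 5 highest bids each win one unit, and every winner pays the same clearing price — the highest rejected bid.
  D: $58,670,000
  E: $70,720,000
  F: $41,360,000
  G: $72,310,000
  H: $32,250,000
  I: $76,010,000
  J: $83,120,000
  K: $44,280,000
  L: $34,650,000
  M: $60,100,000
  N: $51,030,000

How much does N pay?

N pays $0

Ordering the bids: 83,120,000 (J), 76,010,000 (I), 72,310,000 (G), 70,720,000 (E), 60,100,000 (M), 58,670,000 (D), 51,030,000 (N), …
Winners (5 units): J, I, G, E, M.
Clearing price = highest rejected bid = $58,670,000.
N does not win → pays $0.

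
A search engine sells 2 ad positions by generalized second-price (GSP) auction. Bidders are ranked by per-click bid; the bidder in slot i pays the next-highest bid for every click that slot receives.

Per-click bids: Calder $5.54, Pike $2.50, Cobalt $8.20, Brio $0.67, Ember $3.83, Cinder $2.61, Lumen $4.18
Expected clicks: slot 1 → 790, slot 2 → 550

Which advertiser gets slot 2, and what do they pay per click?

Per-click bids in order: $8.20 (Cobalt) > $5.54 (Calder) > $4.18 (Lumen) > …
Slot 2 goes to the second-ranked bidder, Calder, who pays the next bid down: $4.18/click.

Calder; $4.18 per click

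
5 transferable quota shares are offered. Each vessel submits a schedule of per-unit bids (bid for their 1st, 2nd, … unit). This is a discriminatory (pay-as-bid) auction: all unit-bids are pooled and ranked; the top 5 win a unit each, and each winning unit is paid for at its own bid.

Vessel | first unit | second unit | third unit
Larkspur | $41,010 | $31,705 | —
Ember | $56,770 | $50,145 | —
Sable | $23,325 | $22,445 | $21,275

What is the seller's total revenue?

Pooled unit-bids ranked (top 5): 56,770 (Ember-1), 50,145 (Ember-2), 41,010 (Larkspur-1), 31,705 (Larkspur-2), 23,325 (Sable-1)
Next rejected bid: $22,445 (not a price — pay-as-bid).
Each winning unit pays its own bid.
Revenue = 56,770 + 50,145 + 41,010 + 31,705 + 23,325 = $202,955.

Total revenue: $202,955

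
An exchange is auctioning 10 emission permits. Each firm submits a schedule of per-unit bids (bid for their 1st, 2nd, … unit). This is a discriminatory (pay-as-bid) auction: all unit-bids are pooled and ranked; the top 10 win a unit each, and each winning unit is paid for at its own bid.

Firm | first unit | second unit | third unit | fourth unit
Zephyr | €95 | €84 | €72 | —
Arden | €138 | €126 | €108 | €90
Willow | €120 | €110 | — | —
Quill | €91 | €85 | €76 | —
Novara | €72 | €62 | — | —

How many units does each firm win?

Merging the schedules and taking the best 10: 138 (Arden-1), 126 (Arden-2), 120 (Willow-1), 110 (Willow-2), 108 (Arden-3), 95 (Zephyr-1), 91 (Quill-1), 90 (Arden-4), 85 (Quill-2), 84 (Zephyr-2)
Next rejected bid: €76 (not a price — pay-as-bid).
Allocation: Arden 4, Quill 2, Willow 2, Zephyr 2.

Arden 4, Quill 2, Willow 2, Zephyr 2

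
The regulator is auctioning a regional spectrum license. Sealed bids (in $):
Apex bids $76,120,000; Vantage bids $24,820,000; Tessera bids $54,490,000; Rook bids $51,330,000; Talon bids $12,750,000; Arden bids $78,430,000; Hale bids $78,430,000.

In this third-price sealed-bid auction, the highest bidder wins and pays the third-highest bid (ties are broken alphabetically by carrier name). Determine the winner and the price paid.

Sorting bids: 78,430,000 (Arden) > 78,430,000 (Hale) > 76,120,000 (Apex) > 54,490,000 (Tessera) > 51,330,000 (Rook) > 24,820,000 (Vantage) > …
Arden and Hale tie at $78,430,000; tie-break gives it to Arden.
Arden wins; payment is bid #3 in the ranking = $76,120,000.

Arden pays $76,120,000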